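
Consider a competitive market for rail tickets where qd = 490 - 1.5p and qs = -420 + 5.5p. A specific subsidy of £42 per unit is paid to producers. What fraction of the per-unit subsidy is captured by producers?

Producer share = 3/14

Pre-subsidy: 490 - 1.5p = -420 + 5.5p gives p* = 130, q* = 295.
With the subsidy, sellers receive ps = pb + 42 for each unit, where pb is the price buyers pay.
Supply in terms of pb becomes qs = -420 + 5.5(pb + 42) = -189 + 5.5pb. Setting this equal to demand: 490 - 1.5pb = -189 + 5.5pb, so pb = 97.
Sellers receive ps = 97 + 42 = 139; q' = 490 − 1.5·97 = 344.5.
Buyers' price falls by p* − pb = 130 − 97 = 33; sellers' price rises by ps − p* = 139 − 130 = 9.
So producers capture 9/42 = 3/14 of each unit of subsidy.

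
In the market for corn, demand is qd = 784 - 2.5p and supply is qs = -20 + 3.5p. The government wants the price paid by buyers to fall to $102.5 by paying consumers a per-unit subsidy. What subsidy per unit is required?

At a buyer price of 102.5, quantity demanded is 784 − 2.5·102.5 = 527.75.
Sellers supply 527.75 only when they receive ps with -20 + 3.5·ps = 527.75, i.e. ps = 156.5.
s = ps − pb = 156.5 − 102.5 = 54.

Required subsidy s = $54 per unit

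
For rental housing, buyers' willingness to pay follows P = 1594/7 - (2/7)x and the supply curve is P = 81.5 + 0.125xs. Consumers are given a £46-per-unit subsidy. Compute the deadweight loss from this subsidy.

Pre-subsidy: 1594/7 - (2/7)x = 81.5 + 0.125x gives x* = 356 and P* = 126.
With the rebate, buyers effectively pay Pb = Ps − 46, where Ps is the price sellers receive.
On the curves, Pb = 1594/7 - (2/7)x and Ps = 81.5 + 0.125x; the wedge Ps − Pb = 46 gives 81.5 + 0.125x − (1594/7 - (2/7)x) = 46, so x' = 468.
Then Pb = 1594/7 − (2/7)·468 = 94 and Ps = 81.5 + 0.125·468 = 140.
The subsidy expands output by 468 − 356 = 112 past the efficient level; on those units the gap between marginal cost and willingness to pay runs from 0 up to 46.
DWL = ½ × 46 × 112 = 2576.

Deadweight loss = £2576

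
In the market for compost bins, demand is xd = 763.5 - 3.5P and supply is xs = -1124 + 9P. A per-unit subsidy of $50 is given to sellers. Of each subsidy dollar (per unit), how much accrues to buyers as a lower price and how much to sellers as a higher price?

Buyers gain $36 per unit; sellers gain $14 per unit

Pre-subsidy: 763.5 - 3.5P = -1124 + 9P gives P* = 151, x* = 235.
With the subsidy, sellers receive Ps = Pb + 50 for each unit, where Pb is the price buyers pay.
Supply in terms of Pb becomes xs = -1124 + 9(Pb + 50) = -674 + 9Pb. Setting this equal to demand: 763.5 - 3.5Pb = -674 + 9Pb, so Pb = 115.
Sellers receive Ps = 115 + 50 = 165; x' = 763.5 − 3.5·115 = 361.
Buyers' price falls by P* − Pb = 151 − 115 = 36; sellers' price rises by Ps − P* = 165 − 151 = 14.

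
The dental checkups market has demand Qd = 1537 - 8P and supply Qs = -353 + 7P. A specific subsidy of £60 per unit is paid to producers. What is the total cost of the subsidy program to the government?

Pre-subsidy: 1537 - 8P = -353 + 7P gives P* = 126, Q* = 529.
With the subsidy, sellers receive Ps = Pb + 60 for each unit, where Pb is the price buyers pay.
Supply in terms of Pb becomes Qs = -353 + 7(Pb + 60) = 67 + 7Pb. Setting this equal to demand: 1537 - 8Pb = 67 + 7Pb, so Pb = 98.
Sellers receive Ps = 98 + 60 = 158; Q' = 1537 − 8·98 = 753.
Government outlay = subsidy × quantity = 60 × 753 = 45180.

Government cost = £45180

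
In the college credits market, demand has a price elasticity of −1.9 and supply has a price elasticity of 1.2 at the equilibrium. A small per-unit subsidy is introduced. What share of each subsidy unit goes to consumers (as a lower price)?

For a small subsidy around the equilibrium, the benefit split depends on the relative slopes, which at a point are proportional to the elasticities.
Buyer share = εs/(εs + |εd|) = 1.2/(1.2 + 1.9) = 12/31; seller share = |εd|/(εs + |εd|) = 19/31.

Consumer share = 12/31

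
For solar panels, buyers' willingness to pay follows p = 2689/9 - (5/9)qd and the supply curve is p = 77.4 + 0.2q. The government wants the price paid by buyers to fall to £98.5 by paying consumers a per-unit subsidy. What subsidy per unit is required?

Required subsidy s = £51 per unit

At a buyer price of 98.5, quantity demanded is 537.8 − 1.8·98.5 = 360.5.
Sellers supply 360.5 only when they receive ps = 77.4 + 0.2·360.5 = 149.5.
s = ps − pb = 149.5 − 98.5 = 51.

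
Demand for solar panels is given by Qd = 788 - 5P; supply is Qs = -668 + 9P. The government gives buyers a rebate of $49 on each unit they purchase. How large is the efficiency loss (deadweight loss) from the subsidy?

Pre-subsidy: 788 - 5P = -668 + 9P gives P* = 104, Q* = 268.
With the rebate, buyers effectively pay Pb = Ps − 49, where Ps is the price sellers receive.
Demand in terms of Ps becomes Qd = 788 − 5(Ps − 49) = 1033 - 5Ps. Setting this equal to supply: 1033 - 5Ps = -668 + 9Ps, so Ps = 121.5.
Buyers pay Pb = 121.5 − 49 = 72.5; Q' = -668 + 9·121.5 = 425.5.
The subsidy expands output by 425.5 − 268 = 157.5 past the efficient level; on those units the gap between marginal cost and willingness to pay runs from 0 up to 49.
DWL = ½ × 49 × 157.5 = 3858.75.

Deadweight loss = $3858.75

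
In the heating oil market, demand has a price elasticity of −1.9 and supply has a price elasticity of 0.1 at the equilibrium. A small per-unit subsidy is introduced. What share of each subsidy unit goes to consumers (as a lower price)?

Consumer share = 0.05

For a small subsidy around the equilibrium, the benefit split depends on the relative slopes, which at a point are proportional to the elasticities.
Buyer share = εs/(εs + |εd|) = 0.1/(0.1 + 1.9) = 0.05; seller share = |εd|/(εs + |εd|) = 0.95.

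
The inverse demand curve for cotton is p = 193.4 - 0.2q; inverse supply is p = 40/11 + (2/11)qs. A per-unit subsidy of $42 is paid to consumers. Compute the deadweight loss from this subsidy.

Deadweight loss = $2310

Pre-subsidy: 193.4 - 0.2q = 40/11 + (2/11)q gives q* = 497 and p* = 94.
With the rebate, buyers effectively pay pb = ps − 42, where ps is the price sellers receive.
On the curves, pb = 193.4 - 0.2q and ps = 40/11 + (2/11)q; the wedge ps − pb = 42 gives 40/11 + (2/11)q − (193.4 - 0.2q) = 42, so q' = 607.
Then pb = 193.4 − 0.2·607 = 72 and ps = 40/11 + (2/11)·607 = 114.
The subsidy expands output by 607 − 497 = 110 past the efficient level; on those units the gap between marginal cost and willingness to pay runs from 0 up to 42.
DWL = ½ × 42 × 110 = 2310.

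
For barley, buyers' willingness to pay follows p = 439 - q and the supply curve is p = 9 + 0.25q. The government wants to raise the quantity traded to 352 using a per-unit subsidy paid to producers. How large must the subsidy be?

Required subsidy s = 10 per unit

At q = 352, from the demand curve buyers pay pb = 439 − 1·352 = 87; from the supply curve sellers need ps = 9 + 0.25·352 = 97.
The subsidy must fill the gap: s = ps − pb = 97 − 87 = 10.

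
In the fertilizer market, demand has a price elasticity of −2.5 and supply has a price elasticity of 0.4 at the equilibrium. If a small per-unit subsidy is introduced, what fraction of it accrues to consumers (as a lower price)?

Consumer share = 4/29

For a small subsidy around the equilibrium, the benefit split depends on the relative slopes, which at a point are proportional to the elasticities.
Buyer share = εs/(εs + |εd|) = 0.4/(0.4 + 2.5) = 4/29; seller share = |εd|/(εs + |εd|) = 25/29.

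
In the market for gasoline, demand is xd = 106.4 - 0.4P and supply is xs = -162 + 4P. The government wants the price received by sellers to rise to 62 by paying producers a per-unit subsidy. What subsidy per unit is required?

At a seller price of 62, quantity supplied is -162 + 4·62 = 86.
Buyers absorb 86 only when they pay Pb with 106.4 − 0.4·Pb = 86, i.e. Pb = 51.
s = Ps − Pb = 62 − 51 = 11.

Required subsidy s = 11 per unit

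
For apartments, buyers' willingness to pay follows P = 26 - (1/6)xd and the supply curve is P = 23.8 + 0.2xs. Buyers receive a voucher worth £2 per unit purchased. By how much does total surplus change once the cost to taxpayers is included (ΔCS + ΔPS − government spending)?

Pre-subsidy: 26 - (1/6)x = 23.8 + 0.2x gives x* = 6 and P* = 25.
With the rebate, buyers effectively pay Pb = Ps − 2, where Ps is the price sellers receive.
On the curves, Pb = 26 - (1/6)x and Ps = 23.8 + 0.2x; the wedge Ps − Pb = 2 gives 23.8 + 0.2x − (26 - (1/6)x) = 2, so x' = 126/11.
Then Pb = 26 − (1/6)·(126/11) = 265/11 and Ps = 23.8 + 0.2·(126/11) = 287/11.
ΔCS = ½(6 + 126/11)(25 − 265/11) = 960/121; ΔPS = ½(6 + 126/11)(287/11 − 25) = 1152/121.
Government spending = 2 × 126/11 = 252/11.
Net change = 960/121 + 1152/121 − 252/11 = -60/11. The loss equals the DWL triangle ½·2·60/11.

Net change in total surplus = -60/11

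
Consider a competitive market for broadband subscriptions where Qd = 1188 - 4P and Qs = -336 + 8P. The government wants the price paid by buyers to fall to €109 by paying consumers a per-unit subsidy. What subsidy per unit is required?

Required subsidy s = €27 per unit

At a buyer price of 109, quantity demanded is 1188 − 4·109 = 752.
Sellers supply 752 only when they receive Ps with -336 + 8·Ps = 752, i.e. Ps = 136.
s = Ps − Pb = 136 − 109 = 27.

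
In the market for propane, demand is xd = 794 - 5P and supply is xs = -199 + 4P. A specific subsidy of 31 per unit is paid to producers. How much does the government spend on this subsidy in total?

Government cost = 86831/9

Pre-subsidy: 794 - 5P = -199 + 4P gives P* = 331/3, x* = 727/3.
With the subsidy, sellers receive Ps = Pb + 31 for each unit, where Pb is the price buyers pay.
Supply in terms of Pb becomes xs = -199 + 4(Pb + 31) = -75 + 4Pb. Setting this equal to demand: 794 - 5Pb = -75 + 4Pb, so Pb = 869/9.
Sellers receive Ps = 869/9 + 31 = 1148/9; x' = 794 − 5·(869/9) = 2801/9.
Government outlay = subsidy × quantity = 31 × 2801/9 = 86831/9.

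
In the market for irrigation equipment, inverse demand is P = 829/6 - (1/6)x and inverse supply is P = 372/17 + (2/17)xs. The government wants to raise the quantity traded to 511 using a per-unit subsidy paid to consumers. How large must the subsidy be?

At x = 511, from the demand curve buyers pay Pb = 829/6 − (1/6)·511 = 53; from the supply curve sellers need Ps = 372/17 + (2/17)·511 = 82.
The subsidy must fill the gap: s = Ps − Pb = 82 − 53 = 29.

Required subsidy s = 29 per unit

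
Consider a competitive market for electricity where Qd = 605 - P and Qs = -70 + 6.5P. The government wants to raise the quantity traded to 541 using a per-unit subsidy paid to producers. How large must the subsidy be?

At Q = 541, invert demand for the buyer price: Pb = (605 − 541)/1 = 64; invert supply for the seller price: Ps = (541 − (-70))/6.5 = 94.
The subsidy must fill the gap: s = Ps − Pb = 94 − 64 = 30.

Required subsidy s = 30 per unit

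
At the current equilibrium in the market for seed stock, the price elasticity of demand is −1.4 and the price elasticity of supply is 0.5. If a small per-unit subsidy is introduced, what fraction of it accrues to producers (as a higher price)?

For a small subsidy around the equilibrium, the benefit split depends on the relative slopes, which at a point are proportional to the elasticities.
Buyer share = εs/(εs + |εd|) = 0.5/(0.5 + 1.4) = 5/19; seller share = |εd|/(εs + |εd|) = 14/19.
So producers capture 14/19 of the subsidy.

Producer share = 14/19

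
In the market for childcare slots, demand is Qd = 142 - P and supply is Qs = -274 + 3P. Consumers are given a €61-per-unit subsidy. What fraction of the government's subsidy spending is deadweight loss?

DWL / government spending = 183/670

Pre-subsidy: 142 - P = -274 + 3P gives P* = 104, Q* = 38.
With the rebate, buyers effectively pay Pb = Ps − 61, where Ps is the price sellers receive.
Demand in terms of Ps becomes Qd = 142 − 1(Ps − 61) = 203 - Ps. Setting this equal to supply: 203 - Ps = -274 + 3Ps, so Ps = 119.25.
Buyers pay Pb = 119.25 − 61 = 58.25; Q' = -274 + 3·119.25 = 83.75.
ΔCS = ½(38 + 83.75)(104 − 58.25) = 2785.03125; ΔPS = ½(38 + 83.75)(119.25 − 104) = 928.34375.
Government spending = 61 × 83.75 = 5108.75.
DWL = ½ × 61 × (83.75 − 38) = 1395.375; fraction = 1395.375 / 5108.75 = 183/670.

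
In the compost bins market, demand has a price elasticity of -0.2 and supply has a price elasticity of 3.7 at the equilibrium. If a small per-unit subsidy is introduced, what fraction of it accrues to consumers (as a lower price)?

For a small subsidy around the equilibrium, the benefit split depends on the relative slopes, which at a point are proportional to the elasticities.
Buyer share = εs/(εs + |εd|) = 3.7/(3.7 + 0.2) = 37/39; seller share = |εd|/(εs + |εd|) = 2/39.

Consumer share = 37/39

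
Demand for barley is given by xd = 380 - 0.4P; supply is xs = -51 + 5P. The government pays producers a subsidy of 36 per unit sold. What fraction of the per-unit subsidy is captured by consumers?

Consumer share = 25/27

Pre-subsidy: 380 - 0.4P = -51 + 5P gives P* = 2155/27, x* = 9398/27.
With the subsidy, sellers receive Ps = Pb + 36 for each unit, where Pb is the price buyers pay.
Supply in terms of Pb becomes xs = -51 + 5(Pb + 36) = 129 + 5Pb. Setting this equal to demand: 380 - 0.4Pb = 129 + 5Pb, so Pb = 1255/27.
Sellers receive Ps = 1255/27 + 36 = 2227/27; x' = 380 − 0.4·(1255/27) = 9758/27.
Buyers' price falls by P* − Pb = 2155/27 − 1255/27 = 100/3; sellers' price rises by Ps − P* = 2227/27 − 2155/27 = 8/3.
So consumers capture (100/3)/36 = 25/27 of each unit of subsidy.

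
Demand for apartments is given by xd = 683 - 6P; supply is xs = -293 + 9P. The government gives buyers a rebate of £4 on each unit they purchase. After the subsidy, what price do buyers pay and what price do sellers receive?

Pre-subsidy: 683 - 6P = -293 + 9P gives P* = 976/15, x* = 292.6.
With the rebate, buyers effectively pay Pb = Ps − 4, where Ps is the price sellers receive.
Demand in terms of Ps becomes xd = 683 − 6(Ps − 4) = 707 - 6Ps. Setting this equal to supply: 707 - 6Ps = -293 + 9Ps, so Ps = 200/3.
Buyers pay Pb = 200/3 − 4 = 188/3; x' = -293 + 9·(200/3) = 307.

Buyers pay 188/3; sellers receive 200/3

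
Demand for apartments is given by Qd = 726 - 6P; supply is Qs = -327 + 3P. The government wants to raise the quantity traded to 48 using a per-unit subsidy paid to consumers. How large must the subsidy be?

Required subsidy s = 12 per unit

At Q = 48, invert demand for the buyer price: Pb = (726 − 48)/6 = 113; invert supply for the seller price: Ps = (48 − (-327))/3 = 125.
The subsidy must fill the gap: s = Ps − Pb = 125 − 113 = 12.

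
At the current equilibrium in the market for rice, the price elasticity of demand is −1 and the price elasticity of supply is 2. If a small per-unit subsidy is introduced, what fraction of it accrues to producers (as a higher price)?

For a small subsidy around the equilibrium, the benefit split depends on the relative slopes, which at a point are proportional to the elasticities.
Buyer share = εs/(εs + |εd|) = 2/(2 + 1) = 2/3; seller share = |εd|/(εs + |εd|) = 1/3.
So producers capture 1/3 of the subsidy.

Producer share = 1/3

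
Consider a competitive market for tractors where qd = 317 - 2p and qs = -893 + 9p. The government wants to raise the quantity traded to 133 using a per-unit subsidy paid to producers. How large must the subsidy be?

Required subsidy s = 22 per unit

At q = 133, invert demand for the buyer price: pb = (317 − 133)/2 = 92; invert supply for the seller price: ps = (133 − (-893))/9 = 114.
The subsidy must fill the gap: s = ps − pb = 114 − 92 = 22.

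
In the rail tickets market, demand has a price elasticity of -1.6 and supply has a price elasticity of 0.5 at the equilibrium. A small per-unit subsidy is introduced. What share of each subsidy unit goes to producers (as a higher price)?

For a small subsidy around the equilibrium, the benefit split depends on the relative slopes, which at a point are proportional to the elasticities.
Buyer share = εs/(εs + |εd|) = 0.5/(0.5 + 1.6) = 5/21; seller share = |εd|/(εs + |εd|) = 16/21.
So producers capture 16/21 of the subsidy.

Producer share = 16/21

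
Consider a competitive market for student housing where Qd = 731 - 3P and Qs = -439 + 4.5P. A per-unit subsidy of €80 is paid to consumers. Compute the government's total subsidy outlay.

Government cost = €32560

Pre-subsidy: 731 - 3P = -439 + 4.5P gives P* = 156, Q* = 263.
With the rebate, buyers effectively pay Pb = Ps − 80, where Ps is the price sellers receive.
Demand in terms of Ps becomes Qd = 731 − 3(Ps − 80) = 971 - 3Ps. Setting this equal to supply: 971 - 3Ps = -439 + 4.5Ps, so Ps = 188.
Buyers pay Pb = 188 − 80 = 108; Q' = -439 + 4.5·188 = 407.
Government outlay = subsidy × quantity = 80 × 407 = 32560.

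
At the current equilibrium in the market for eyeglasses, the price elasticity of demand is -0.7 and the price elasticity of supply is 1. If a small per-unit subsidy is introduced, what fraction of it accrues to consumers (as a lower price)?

For a small subsidy around the equilibrium, the benefit split depends on the relative slopes, which at a point are proportional to the elasticities.
Buyer share = εs/(εs + |εd|) = 1/(1 + 0.7) = 10/17; seller share = |εd|/(εs + |εd|) = 7/17.

Consumer share = 10/17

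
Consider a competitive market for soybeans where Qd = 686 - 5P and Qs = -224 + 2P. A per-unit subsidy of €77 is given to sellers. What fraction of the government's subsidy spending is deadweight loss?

DWL / government spending = 55/146

Pre-subsidy: 686 - 5P = -224 + 2P gives P* = 130, Q* = 36.
With the subsidy, sellers receive Ps = Pb + 77 for each unit, where Pb is the price buyers pay.
Supply in terms of Pb becomes Qs = -224 + 2(Pb + 77) = -70 + 2Pb. Setting this equal to demand: 686 - 5Pb = -70 + 2Pb, so Pb = 108.
Sellers receive Ps = 108 + 77 = 185; Q' = 686 − 5·108 = 146.
ΔCS = ½(36 + 146)(130 − 108) = 2002; ΔPS = ½(36 + 146)(185 − 130) = 5005.
Government spending = 77 × 146 = 11242.
DWL = ½ × 77 × (146 − 36) = 4235; fraction = 4235 / 11242 = 55/146.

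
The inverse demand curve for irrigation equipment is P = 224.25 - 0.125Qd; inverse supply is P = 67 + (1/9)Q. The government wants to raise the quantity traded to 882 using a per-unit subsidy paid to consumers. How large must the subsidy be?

Required subsidy s = 51 per unit

At Q = 882, from the demand curve buyers pay Pb = 224.25 − 0.125·882 = 114; from the supply curve sellers need Ps = 67 + (1/9)·882 = 165.
The subsidy must fill the gap: s = Ps − Pb = 165 − 114 = 51.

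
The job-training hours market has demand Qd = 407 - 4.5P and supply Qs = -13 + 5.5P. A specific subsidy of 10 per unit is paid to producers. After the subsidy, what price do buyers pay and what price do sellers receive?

Buyers pay 36.5; sellers receive 46.5

Pre-subsidy: 407 - 4.5P = -13 + 5.5P gives P* = 42, Q* = 218.
With the subsidy, sellers receive Ps = Pb + 10 for each unit, where Pb is the price buyers pay.
Supply in terms of Pb becomes Qs = -13 + 5.5(Pb + 10) = 42 + 5.5Pb. Setting this equal to demand: 407 - 4.5Pb = 42 + 5.5Pb, so Pb = 36.5.
Sellers receive Ps = 36.5 + 10 = 46.5; Q' = 407 − 4.5·36.5 = 242.75.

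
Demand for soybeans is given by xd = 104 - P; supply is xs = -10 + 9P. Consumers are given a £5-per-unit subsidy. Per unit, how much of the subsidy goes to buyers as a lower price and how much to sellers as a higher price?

Pre-subsidy: 104 - P = -10 + 9P gives P* = 11.4, x* = 92.6.
With the rebate, buyers effectively pay Pb = Ps − 5, where Ps is the price sellers receive.
Demand in terms of Ps becomes xd = 104 − 1(Ps − 5) = 109 - Ps. Setting this equal to supply: 109 - Ps = -10 + 9Ps, so Ps = 11.9.
Buyers pay Pb = 11.9 − 5 = 6.9; x' = -10 + 9·11.9 = 97.1.
Buyers' price falls by P* − Pb = 11.4 − 6.9 = 4.5; sellers' price rises by Ps − P* = 11.9 − 11.4 = 0.5.

Buyers gain £4.5 per unit; sellers gain £0.5 per unit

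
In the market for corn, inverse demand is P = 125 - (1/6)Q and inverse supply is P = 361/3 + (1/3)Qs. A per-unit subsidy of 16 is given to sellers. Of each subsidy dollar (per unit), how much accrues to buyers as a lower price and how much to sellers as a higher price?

Pre-subsidy: 125 - (1/6)Q = 361/3 + (1/3)Q gives Q* = 28/3 and P* = 1111/9.
With the subsidy, sellers receive Ps = Pb + 16 for each unit, where Pb is the price buyers pay.
On the curves, Pb = 125 - (1/6)Q and Ps = 361/3 + (1/3)Q; the wedge Ps − Pb = 16 gives 361/3 + (1/3)Q − (125 - (1/6)Q) = 16, so Q' = 124/3.
Then Pb = 125 − (1/6)·(124/3) = 1063/9 and Ps = 361/3 + (1/3)·(124/3) = 1207/9.
Buyers' price falls by P* − Pb = 1111/9 − 1063/9 = 16/3; sellers' price rises by Ps − P* = 1207/9 − 1111/9 = 32/3.

Buyers gain 16/3 per unit; sellers gain 32/3 per unit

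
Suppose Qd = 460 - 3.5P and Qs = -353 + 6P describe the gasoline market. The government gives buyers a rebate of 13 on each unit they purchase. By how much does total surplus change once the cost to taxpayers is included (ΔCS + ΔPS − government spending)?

Pre-subsidy: 460 - 3.5P = -353 + 6P gives P* = 1626/19, Q* = 3049/19.
With the rebate, buyers effectively pay Pb = Ps − 13, where Ps is the price sellers receive.
Demand in terms of Ps becomes Qd = 460 − 3.5(Ps − 13) = 505.5 - 3.5Ps. Setting this equal to supply: 505.5 - 3.5Ps = -353 + 6Ps, so Ps = 1717/19.
Buyers pay Pb = 1717/19 − 13 = 1470/19; Q' = -353 + 6·(1717/19) = 3595/19.
ΔCS = ½(3049/19 + 3595/19)(1626/19 − 1470/19) = 518232/361; ΔPS = ½(3049/19 + 3595/19)(1717/19 − 1626/19) = 302302/361.
Government spending = 13 × 3595/19 = 46735/19.
Net change = 518232/361 + 302302/361 − 46735/19 = -3549/19. The loss equals the DWL triangle ½·13·546/19.

Net change in total surplus = -3549/19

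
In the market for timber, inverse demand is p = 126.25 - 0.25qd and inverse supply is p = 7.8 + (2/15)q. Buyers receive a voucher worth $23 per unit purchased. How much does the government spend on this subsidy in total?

Pre-subsidy: 126.25 - 0.25q = 7.8 + (2/15)q gives q* = 309 and p* = 49.
With the rebate, buyers effectively pay pb = ps − 23, where ps is the price sellers receive.
On the curves, pb = 126.25 - 0.25q and ps = 7.8 + (2/15)q; the wedge ps − pb = 23 gives 7.8 + (2/15)q − (126.25 - 0.25q) = 23, so q' = 369.
Then pb = 126.25 − 0.25·369 = 34 and ps = 7.8 + (2/15)·369 = 57.
Government outlay = subsidy × quantity = 23 × 369 = 8487.

Government cost = $8487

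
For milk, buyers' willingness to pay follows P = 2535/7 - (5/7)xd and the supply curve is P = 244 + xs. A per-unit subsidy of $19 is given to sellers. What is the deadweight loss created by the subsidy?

Deadweight loss = 2527/24

Pre-subsidy: 2535/7 - (5/7)x = 244 + x gives x* = 827/12 and P* = 3755/12.
With the subsidy, sellers receive Ps = Pb + 19 for each unit, where Pb is the price buyers pay.
On the curves, Pb = 2535/7 - (5/7)x and Ps = 244 + x; the wedge Ps − Pb = 19 gives 244 + x − (2535/7 - (5/7)x) = 19, so x' = 80.
Then Pb = 2535/7 − (5/7)·80 = 305 and Ps = 244 + 1·80 = 324.
The subsidy expands output by 80 − 827/12 = 133/12 past the efficient level; on those units the gap between marginal cost and willingness to pay runs from 0 up to 19.
DWL = ½ × 19 × 133/12 = 2527/24.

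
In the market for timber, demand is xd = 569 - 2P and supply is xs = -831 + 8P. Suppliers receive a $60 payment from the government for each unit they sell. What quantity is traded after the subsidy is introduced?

Pre-subsidy: 569 - 2P = -831 + 8P gives P* = 140, x* = 289.
With the subsidy, sellers receive Ps = Pb + 60 for each unit, where Pb is the price buyers pay.
Supply in terms of Pb becomes xs = -831 + 8(Pb + 60) = -351 + 8Pb. Setting this equal to demand: 569 - 2Pb = -351 + 8Pb, so Pb = 92.
Sellers receive Ps = 92 + 60 = 152; x' = 569 − 2·92 = 385.

x' = 385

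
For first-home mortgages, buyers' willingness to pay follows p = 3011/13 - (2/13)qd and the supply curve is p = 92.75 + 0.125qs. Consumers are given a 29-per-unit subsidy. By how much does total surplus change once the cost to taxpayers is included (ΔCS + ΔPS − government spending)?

Pre-subsidy: 3011/13 - (2/13)q = 92.75 + 0.125q gives q* = 498 and p* = 155.
With the rebate, buyers effectively pay pb = ps − 29, where ps is the price sellers receive.
On the curves, pb = 3011/13 - (2/13)q and ps = 92.75 + 0.125q; the wedge ps − pb = 29 gives 92.75 + 0.125q − (3011/13 - (2/13)q) = 29, so q' = 602.
Then pb = 3011/13 − (2/13)·602 = 139 and ps = 92.75 + 0.125·602 = 168.
ΔCS = ½(498 + 602)(155 − 139) = 8800; ΔPS = ½(498 + 602)(168 − 155) = 7150.
Government spending = 29 × 602 = 17458.
Net change = 8800 + 7150 − 17458 = -1508. The loss equals the DWL triangle ½·29·104.

Net change in total surplus = -1508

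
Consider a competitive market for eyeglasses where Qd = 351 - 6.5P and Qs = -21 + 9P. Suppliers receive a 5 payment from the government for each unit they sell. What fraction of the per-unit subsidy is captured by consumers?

Consumer share = 18/31

Pre-subsidy: 351 - 6.5P = -21 + 9P gives P* = 24, Q* = 195.
With the subsidy, sellers receive Ps = Pb + 5 for each unit, where Pb is the price buyers pay.
Supply in terms of Pb becomes Qs = -21 + 9(Pb + 5) = 24 + 9Pb. Setting this equal to demand: 351 - 6.5Pb = 24 + 9Pb, so Pb = 654/31.
Sellers receive Ps = 654/31 + 5 = 809/31; Q' = 351 − 6.5·(654/31) = 6630/31.
Buyers' price falls by P* − Pb = 24 − 654/31 = 90/31; sellers' price rises by Ps − P* = 809/31 − 24 = 65/31.
So consumers capture (90/31)/5 = 18/31 of each unit of subsidy.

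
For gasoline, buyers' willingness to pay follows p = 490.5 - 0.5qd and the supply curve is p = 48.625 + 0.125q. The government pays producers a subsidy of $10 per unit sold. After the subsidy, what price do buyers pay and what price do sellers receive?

Pre-subsidy: 490.5 - 0.5q = 48.625 + 0.125q gives q* = 707 and p* = 137.
With the subsidy, sellers receive ps = pb + 10 for each unit, where pb is the price buyers pay.
On the curves, pb = 490.5 - 0.5q and ps = 48.625 + 0.125q; the wedge ps − pb = 10 gives 48.625 + 0.125q − (490.5 - 0.5q) = 10, so q' = 723.
Then pb = 490.5 − 0.5·723 = 129 and ps = 48.625 + 0.125·723 = 139.

Buyers pay $129; sellers receive $139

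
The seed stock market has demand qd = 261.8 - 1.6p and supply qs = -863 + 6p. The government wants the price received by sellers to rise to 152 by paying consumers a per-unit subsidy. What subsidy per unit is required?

At a seller price of 152, quantity supplied is -863 + 6·152 = 49.
Buyers absorb 49 only when they pay pb with 261.8 − 1.6·pb = 49, i.e. pb = 133.
s = ps − pb = 152 − 133 = 19.

Required subsidy s = 19 per unit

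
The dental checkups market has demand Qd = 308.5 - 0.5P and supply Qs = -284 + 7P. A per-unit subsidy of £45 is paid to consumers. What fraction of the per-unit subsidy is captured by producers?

Pre-subsidy: 308.5 - 0.5P = -284 + 7P gives P* = 79, Q* = 269.
With the rebate, buyers effectively pay Pb = Ps − 45, where Ps is the price sellers receive.
Demand in terms of Ps becomes Qd = 308.5 − 0.5(Ps − 45) = 331 - 0.5Ps. Setting this equal to supply: 331 - 0.5Ps = -284 + 7Ps, so Ps = 82.
Buyers pay Pb = 82 − 45 = 37; Q' = -284 + 7·82 = 290.
Buyers' price falls by P* − Pb = 79 − 37 = 42; sellers' price rises by Ps − P* = 82 − 79 = 3.
So producers capture 3/45 = 1/15 of each unit of subsidy.

Producer share = 1/15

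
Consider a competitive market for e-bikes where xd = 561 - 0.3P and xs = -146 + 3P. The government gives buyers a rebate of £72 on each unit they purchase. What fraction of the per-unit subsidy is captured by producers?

Producer share = 1/11

Pre-subsidy: 561 - 0.3P = -146 + 3P gives P* = 7070/33, x* = 5464/11.
With the rebate, buyers effectively pay Pb = Ps − 72, where Ps is the price sellers receive.
Demand in terms of Ps becomes xd = 561 − 0.3(Ps − 72) = 582.6 - 0.3Ps. Setting this equal to supply: 582.6 - 0.3Ps = -146 + 3Ps, so Ps = 7286/33.
Buyers pay Pb = 7286/33 − 72 = 4910/33; x' = -146 + 3·(7286/33) = 5680/11.
Buyers' price falls by P* − Pb = 7070/33 − 4910/33 = 720/11; sellers' price rises by Ps − P* = 7286/33 − 7070/33 = 72/11.
So producers capture (72/11)/72 = 1/11 of each unit of subsidy.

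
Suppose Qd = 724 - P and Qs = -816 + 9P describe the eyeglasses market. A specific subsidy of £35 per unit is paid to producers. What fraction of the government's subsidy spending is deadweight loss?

Pre-subsidy: 724 - P = -816 + 9P gives P* = 154, Q* = 570.
With the subsidy, sellers receive Ps = Pb + 35 for each unit, where Pb is the price buyers pay.
Supply in terms of Pb becomes Qs = -816 + 9(Pb + 35) = -501 + 9Pb. Setting this equal to demand: 724 - Pb = -501 + 9Pb, so Pb = 122.5.
Sellers receive Ps = 122.5 + 35 = 157.5; Q' = 724 − 1·122.5 = 601.5.
ΔCS = ½(570 + 601.5)(154 − 122.5) = 18451.125; ΔPS = ½(570 + 601.5)(157.5 − 154) = 2050.125.
Government spending = 35 × 601.5 = 21052.5.
DWL = ½ × 35 × (601.5 − 570) = 551.25; fraction = 551.25 / 21052.5 = 21/802.

DWL / government spending = 21/802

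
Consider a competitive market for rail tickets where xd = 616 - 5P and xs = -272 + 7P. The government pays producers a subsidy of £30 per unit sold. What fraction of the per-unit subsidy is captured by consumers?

Consumer share = 7/12

Pre-subsidy: 616 - 5P = -272 + 7P gives P* = 74, x* = 246.
With the subsidy, sellers receive Ps = Pb + 30 for each unit, where Pb is the price buyers pay.
Supply in terms of Pb becomes xs = -272 + 7(Pb + 30) = -62 + 7Pb. Setting this equal to demand: 616 - 5Pb = -62 + 7Pb, so Pb = 56.5.
Sellers receive Ps = 56.5 + 30 = 86.5; x' = 616 − 5·56.5 = 333.5.
Buyers' price falls by P* − Pb = 74 − 56.5 = 17.5; sellers' price rises by Ps − P* = 86.5 − 74 = 12.5.
So consumers capture 17.5/30 = 7/12 of each unit of subsidy.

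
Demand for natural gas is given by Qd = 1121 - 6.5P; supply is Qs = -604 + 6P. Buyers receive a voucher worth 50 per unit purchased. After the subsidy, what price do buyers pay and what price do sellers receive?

Pre-subsidy: 1121 - 6.5P = -604 + 6P gives P* = 138, Q* = 224.
With the rebate, buyers effectively pay Pb = Ps − 50, where Ps is the price sellers receive.
Demand in terms of Ps becomes Qd = 1121 − 6.5(Ps − 50) = 1446 - 6.5Ps. Setting this equal to supply: 1446 - 6.5Ps = -604 + 6Ps, so Ps = 164.
Buyers pay Pb = 164 − 50 = 114; Q' = -604 + 6·164 = 380.

Buyers pay 114; sellers receive 164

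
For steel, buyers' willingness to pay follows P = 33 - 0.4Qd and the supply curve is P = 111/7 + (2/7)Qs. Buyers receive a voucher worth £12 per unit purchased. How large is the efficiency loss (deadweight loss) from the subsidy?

Deadweight loss = £105

Pre-subsidy: 33 - 0.4Q = 111/7 + (2/7)Q gives Q* = 25 and P* = 23.
With the rebate, buyers effectively pay Pb = Ps − 12, where Ps is the price sellers receive.
On the curves, Pb = 33 - 0.4Q and Ps = 111/7 + (2/7)Q; the wedge Ps − Pb = 12 gives 111/7 + (2/7)Q − (33 - 0.4Q) = 12, so Q' = 42.5.
Then Pb = 33 − 0.4·42.5 = 16 and Ps = 111/7 + (2/7)·42.5 = 28.
The subsidy expands output by 42.5 − 25 = 17.5 past the efficient level; on those units the gap between marginal cost and willingness to pay runs from 0 up to 12.
DWL = ½ × 12 × 17.5 = 105.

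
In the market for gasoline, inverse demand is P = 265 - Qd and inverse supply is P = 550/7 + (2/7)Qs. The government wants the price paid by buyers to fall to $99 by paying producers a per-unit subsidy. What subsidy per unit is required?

Required subsidy s = $27 per unit

At a buyer price of 99, quantity demanded is 265 − 1·99 = 166.
Sellers supply 166 only when they receive Ps = 550/7 + (2/7)·166 = 126.
s = Ps − Pb = 126 − 99 = 27.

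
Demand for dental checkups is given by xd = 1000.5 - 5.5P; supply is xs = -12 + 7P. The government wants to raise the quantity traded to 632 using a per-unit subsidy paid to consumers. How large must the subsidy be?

Required subsidy s = 25 per unit

At x = 632, invert demand for the buyer price: Pb = (1000.5 − 632)/5.5 = 67; invert supply for the seller price: Ps = (632 − (-12))/7 = 92.
The subsidy must fill the gap: s = Ps − Pb = 92 − 67 = 25.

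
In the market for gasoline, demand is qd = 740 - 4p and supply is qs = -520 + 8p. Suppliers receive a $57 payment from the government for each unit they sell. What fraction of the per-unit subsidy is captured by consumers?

Consumer share = 2/3

Pre-subsidy: 740 - 4p = -520 + 8p gives p* = 105, q* = 320.
With the subsidy, sellers receive ps = pb + 57 for each unit, where pb is the price buyers pay.
Supply in terms of pb becomes qs = -520 + 8(pb + 57) = -64 + 8pb. Setting this equal to demand: 740 - 4pb = -64 + 8pb, so pb = 67.
Sellers receive ps = 67 + 57 = 124; q' = 740 − 4·67 = 472.
Buyers' price falls by p* − pb = 105 − 67 = 38; sellers' price rises by ps − p* = 124 − 105 = 19.
So consumers capture 38/57 = 2/3 of each unit of subsidy.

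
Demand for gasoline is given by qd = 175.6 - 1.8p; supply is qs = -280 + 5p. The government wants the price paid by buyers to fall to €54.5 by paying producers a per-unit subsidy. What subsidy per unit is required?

Required subsidy s = €17 per unit

At a buyer price of 54.5, quantity demanded is 175.6 − 1.8·54.5 = 77.5.
Sellers supply 77.5 only when they receive ps with -280 + 5·ps = 77.5, i.e. ps = 71.5.
s = ps − pb = 71.5 − 54.5 = 17.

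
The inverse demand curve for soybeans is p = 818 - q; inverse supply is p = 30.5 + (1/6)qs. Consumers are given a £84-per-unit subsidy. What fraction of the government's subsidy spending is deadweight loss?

DWL / government spending = 4/83

Pre-subsidy: 818 - q = 30.5 + (1/6)q gives q* = 675 and p* = 143.
With the rebate, buyers effectively pay pb = ps − 84, where ps is the price sellers receive.
On the curves, pb = 818 - q and ps = 30.5 + (1/6)q; the wedge ps − pb = 84 gives 30.5 + (1/6)q − (818 - q) = 84, so q' = 747.
Then pb = 818 − 1·747 = 71 and ps = 30.5 + (1/6)·747 = 155.
ΔCS = ½(675 + 747)(143 − 71) = 51192; ΔPS = ½(675 + 747)(155 − 143) = 8532.
Government spending = 84 × 747 = 62748.
DWL = ½ × 84 × (747 − 675) = 3024; fraction = 3024 / 62748 = 4/83.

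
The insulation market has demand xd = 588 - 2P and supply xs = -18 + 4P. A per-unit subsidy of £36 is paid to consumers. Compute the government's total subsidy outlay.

Pre-subsidy: 588 - 2P = -18 + 4P gives P* = 101, x* = 386.
With the rebate, buyers effectively pay Pb = Ps − 36, where Ps is the price sellers receive.
Demand in terms of Ps becomes xd = 588 − 2(Ps − 36) = 660 - 2Ps. Setting this equal to supply: 660 - 2Ps = -18 + 4Ps, so Ps = 113.
Buyers pay Pb = 113 − 36 = 77; x' = -18 + 4·113 = 434.
Government outlay = subsidy × quantity = 36 × 434 = 15624.

Government cost = £15624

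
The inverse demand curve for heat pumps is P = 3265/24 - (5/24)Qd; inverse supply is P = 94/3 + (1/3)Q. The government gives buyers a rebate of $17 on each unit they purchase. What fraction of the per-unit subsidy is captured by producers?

Producer share = 8/13

Pre-subsidy: 3265/24 - (5/24)Q = 94/3 + (1/3)Q gives Q* = 2513/13 and P* = 1245/13.
With the rebate, buyers effectively pay Pb = Ps − 17, where Ps is the price sellers receive.
On the curves, Pb = 3265/24 - (5/24)Q and Ps = 94/3 + (1/3)Q; the wedge Ps − Pb = 17 gives 94/3 + (1/3)Q − (3265/24 - (5/24)Q) = 17, so Q' = 2921/13.
Then Pb = 3265/24 − (5/24)·(2921/13) = 1160/13 and Ps = 94/3 + (1/3)·(2921/13) = 1381/13.
Buyers' price falls by P* − Pb = 1245/13 − 1160/13 = 85/13; sellers' price rises by Ps − P* = 1381/13 − 1245/13 = 136/13.
So producers capture (136/13)/17 = 8/13 of each unit of subsidy.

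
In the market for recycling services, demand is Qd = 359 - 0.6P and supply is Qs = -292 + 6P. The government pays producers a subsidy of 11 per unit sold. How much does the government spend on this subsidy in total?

Government cost = 3364

Pre-subsidy: 359 - 0.6P = -292 + 6P gives P* = 1085/11, Q* = 3298/11.
With the subsidy, sellers receive Ps = Pb + 11 for each unit, where Pb is the price buyers pay.
Supply in terms of Pb becomes Qs = -292 + 6(Pb + 11) = -226 + 6Pb. Setting this equal to demand: 359 - 0.6Pb = -226 + 6Pb, so Pb = 975/11.
Sellers receive Ps = 975/11 + 11 = 1096/11; Q' = 359 − 0.6·(975/11) = 3364/11.
Government outlay = subsidy × quantity = 11 × 3364/11 = 3364.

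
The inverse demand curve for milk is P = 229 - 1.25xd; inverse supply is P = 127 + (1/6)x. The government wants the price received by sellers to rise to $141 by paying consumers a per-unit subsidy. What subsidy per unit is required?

At a seller price of 141, quantity supplied is -762 + 6·141 = 84.
Buyers absorb 84 only when they pay Pb = 229 − 1.25·84 = 124.
s = Ps − Pb = 141 − 124 = 17.

Required subsidy s = $17 per unit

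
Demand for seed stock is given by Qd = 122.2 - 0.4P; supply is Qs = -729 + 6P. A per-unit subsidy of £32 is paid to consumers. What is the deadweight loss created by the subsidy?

Pre-subsidy: 122.2 - 0.4P = -729 + 6P gives P* = 133, Q* = 69.
With the rebate, buyers effectively pay Pb = Ps − 32, where Ps is the price sellers receive.
Demand in terms of Ps becomes Qd = 122.2 − 0.4(Ps − 32) = 135 - 0.4Ps. Setting this equal to supply: 135 - 0.4Ps = -729 + 6Ps, so Ps = 135.
Buyers pay Pb = 135 − 32 = 103; Q' = -729 + 6·135 = 81.
The subsidy expands output by 81 − 69 = 12 past the efficient level; on those units the gap between marginal cost and willingness to pay runs from 0 up to 32.
DWL = ½ × 32 × 12 = 192.

Deadweight loss = £192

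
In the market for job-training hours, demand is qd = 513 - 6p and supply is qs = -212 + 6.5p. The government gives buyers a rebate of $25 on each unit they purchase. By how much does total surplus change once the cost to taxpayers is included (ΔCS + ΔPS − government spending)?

Net change in total surplus = -$975

Pre-subsidy: 513 - 6p = -212 + 6.5p gives p* = 58, q* = 165.
With the rebate, buyers effectively pay pb = ps − 25, where ps is the price sellers receive.
Demand in terms of ps becomes qd = 513 − 6(ps − 25) = 663 - 6ps. Setting this equal to supply: 663 - 6ps = -212 + 6.5ps, so ps = 70.
Buyers pay pb = 70 − 25 = 45; q' = -212 + 6.5·70 = 243.
ΔCS = ½(165 + 243)(58 − 45) = 2652; ΔPS = ½(165 + 243)(70 − 58) = 2448.
Government spending = 25 × 243 = 6075.
Net change = 2652 + 2448 − 6075 = -975. The loss equals the DWL triangle ½·25·78.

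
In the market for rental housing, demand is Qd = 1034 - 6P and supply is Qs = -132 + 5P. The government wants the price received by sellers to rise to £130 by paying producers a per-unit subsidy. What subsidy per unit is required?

At a seller price of 130, quantity supplied is -132 + 5·130 = 518.
Buyers absorb 518 only when they pay Pb with 1034 − 6·Pb = 518, i.e. Pb = 86.
s = Ps − Pb = 130 − 86 = 44.

Required subsidy s = £44 per unit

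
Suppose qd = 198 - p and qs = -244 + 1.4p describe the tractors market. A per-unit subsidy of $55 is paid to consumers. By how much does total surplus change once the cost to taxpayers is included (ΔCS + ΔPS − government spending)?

Net change in total surplus = -21175/24

Pre-subsidy: 198 - p = -244 + 1.4p gives p* = 1105/6, q* = 83/6.
With the rebate, buyers effectively pay pb = ps − 55, where ps is the price sellers receive.
Demand in terms of ps becomes qd = 198 − 1(ps − 55) = 253 - ps. Setting this equal to supply: 253 - ps = -244 + 1.4ps, so ps = 2485/12.
Buyers pay pb = 2485/12 − 55 = 1825/12; q' = -244 + 1.4·(2485/12) = 551/12.
ΔCS = ½(83/6 + 551/12)(1105/6 − 1825/12) = 92015/96; ΔPS = ½(83/6 + 551/12)(2485/12 − 1105/6) = 65725/96.
Government spending = 55 × 551/12 = 30305/12.
Net change = 92015/96 + 65725/96 − 30305/12 = -21175/24. The loss equals the DWL triangle ½·55·385/12.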